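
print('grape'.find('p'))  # 3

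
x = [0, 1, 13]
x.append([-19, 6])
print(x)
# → [0, 1, 13, [-19, 6]]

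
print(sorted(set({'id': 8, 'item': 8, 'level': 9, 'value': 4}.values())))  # [4, 8, 9]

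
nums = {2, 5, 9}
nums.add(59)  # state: {2, 5, 9, 59}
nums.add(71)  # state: {2, 5, 9, 59, 71}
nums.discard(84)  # {2, 5, 9, 59, 71}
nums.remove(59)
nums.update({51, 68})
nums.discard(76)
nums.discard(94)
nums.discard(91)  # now {2, 5, 9, 51, 68, 71}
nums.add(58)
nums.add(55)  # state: {2, 5, 9, 51, 55, 58, 68, 71}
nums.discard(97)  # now {2, 5, 9, 51, 55, 58, 68, 71}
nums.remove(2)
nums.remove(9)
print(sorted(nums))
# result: [5, 51, 55, 58, 68, 71]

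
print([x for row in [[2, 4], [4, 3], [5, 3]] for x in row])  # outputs [2, 4, 4, 3, 5, 3]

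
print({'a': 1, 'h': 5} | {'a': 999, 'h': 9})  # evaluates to {'a': 999, 'h': 9}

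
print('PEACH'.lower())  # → peach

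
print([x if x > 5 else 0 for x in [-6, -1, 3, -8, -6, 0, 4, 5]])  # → [0, 0, 0, 0, 0, 0, 0, 0]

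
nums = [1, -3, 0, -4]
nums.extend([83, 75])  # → [1, -3, 0, -4, 83, 75]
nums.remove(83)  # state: [1, -3, 0, -4, 75]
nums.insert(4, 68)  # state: [1, -3, 0, -4, 68, 75]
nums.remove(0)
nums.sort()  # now [-4, -3, 1, 68, 75]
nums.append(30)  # [-4, -3, 1, 68, 75, 30]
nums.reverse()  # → [30, 75, 68, 1, -3, -4]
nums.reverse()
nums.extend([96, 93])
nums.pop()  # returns 93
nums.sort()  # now [-4, -3, 1, 30, 68, 75, 96]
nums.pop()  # 96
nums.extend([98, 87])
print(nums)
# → [-4, -3, 1, 30, 68, 75, 98, 87]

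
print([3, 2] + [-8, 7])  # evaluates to [3, 2, -8, 7]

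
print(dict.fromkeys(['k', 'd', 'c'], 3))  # {'k': 3, 'd': 3, 'c': 3}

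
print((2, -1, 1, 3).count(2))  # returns 1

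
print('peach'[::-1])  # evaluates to hcaep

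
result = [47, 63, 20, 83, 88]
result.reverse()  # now [88, 83, 20, 63, 47]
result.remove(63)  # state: [88, 83, 20, 47]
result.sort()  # [20, 47, 83, 88]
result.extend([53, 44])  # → [20, 47, 83, 88, 53, 44]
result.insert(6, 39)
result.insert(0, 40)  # [40, 20, 47, 83, 88, 53, 44, 39]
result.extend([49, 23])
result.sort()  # [20, 23, 39, 40, 44, 47, 49, 53, 83, 88]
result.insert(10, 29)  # [20, 23, 39, 40, 44, 47, 49, 53, 83, 88, 29]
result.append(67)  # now [20, 23, 39, 40, 44, 47, 49, 53, 83, 88, 29, 67]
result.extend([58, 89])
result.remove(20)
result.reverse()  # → [89, 58, 67, 29, 88, 83, 53, 49, 47, 44, 40, 39, 23]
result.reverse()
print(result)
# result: [23, 39, 40, 44, 47, 49, 53, 83, 88, 29, 67, 58, 89]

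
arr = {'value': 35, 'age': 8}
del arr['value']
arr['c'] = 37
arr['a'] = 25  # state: {'age': 8, 'c': 37, 'a': 25}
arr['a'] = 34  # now {'age': 8, 'c': 37, 'a': 34}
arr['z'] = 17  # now {'age': 8, 'c': 37, 'a': 34, 'z': 17}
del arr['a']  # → {'age': 8, 'c': 37, 'z': 17}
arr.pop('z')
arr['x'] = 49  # {'age': 8, 'c': 37, 'x': 49}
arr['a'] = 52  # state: {'age': 8, 'c': 37, 'x': 49, 'a': 52}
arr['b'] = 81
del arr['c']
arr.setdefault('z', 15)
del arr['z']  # {'age': 8, 'x': 49, 'a': 52, 'b': 81}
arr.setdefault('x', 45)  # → 49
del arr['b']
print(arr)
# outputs {'age': 8, 'x': 49, 'a': 52}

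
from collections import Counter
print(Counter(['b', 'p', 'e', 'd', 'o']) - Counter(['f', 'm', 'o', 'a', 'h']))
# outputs Counter({'b': 1, 'p': 1, 'e': 1, 'd': 1})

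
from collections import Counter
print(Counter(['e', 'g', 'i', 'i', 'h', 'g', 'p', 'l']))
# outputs Counter({'g': 2, 'i': 2, 'e': 1, 'h': 1, 'p': 1, 'l': 1})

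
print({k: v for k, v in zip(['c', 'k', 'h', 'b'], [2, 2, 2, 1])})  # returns {'c': 2, 'k': 2, 'h': 2, 'b': 1}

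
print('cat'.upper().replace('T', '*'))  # CA*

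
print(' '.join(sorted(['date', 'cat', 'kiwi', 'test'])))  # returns cat date kiwi test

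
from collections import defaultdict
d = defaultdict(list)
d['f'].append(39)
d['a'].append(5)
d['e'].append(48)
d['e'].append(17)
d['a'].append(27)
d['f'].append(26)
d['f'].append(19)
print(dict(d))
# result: {'f': [39, 26, 19], 'a': [5, 27], 'e': [48, 17]}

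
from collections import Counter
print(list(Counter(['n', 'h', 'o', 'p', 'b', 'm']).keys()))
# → ['n', 'h', 'o', 'p', 'b', 'm']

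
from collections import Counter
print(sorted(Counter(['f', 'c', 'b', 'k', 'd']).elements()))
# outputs ['b', 'c', 'd', 'f', 'k']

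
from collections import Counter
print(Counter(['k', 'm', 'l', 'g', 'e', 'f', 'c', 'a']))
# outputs Counter({'k': 1, 'm': 1, 'l': 1, 'g': 1, 'e': 1, 'f': 1, 'c': 1, 'a': 1})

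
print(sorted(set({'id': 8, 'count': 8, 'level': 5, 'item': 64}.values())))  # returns [5, 8, 64]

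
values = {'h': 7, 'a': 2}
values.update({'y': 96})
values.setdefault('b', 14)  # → 14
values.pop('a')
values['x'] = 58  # {'h': 7, 'y': 96, 'b': 14, 'x': 58}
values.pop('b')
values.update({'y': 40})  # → {'h': 7, 'y': 40, 'x': 58}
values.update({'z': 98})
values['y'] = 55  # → {'h': 7, 'y': 55, 'x': 58, 'z': 98}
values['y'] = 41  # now {'h': 7, 'y': 41, 'x': 58, 'z': 98}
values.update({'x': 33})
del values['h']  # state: {'y': 41, 'x': 33, 'z': 98}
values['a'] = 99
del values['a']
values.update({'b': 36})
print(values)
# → {'y': 41, 'x': 33, 'z': 98, 'b': 36}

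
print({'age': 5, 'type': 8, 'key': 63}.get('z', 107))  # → 107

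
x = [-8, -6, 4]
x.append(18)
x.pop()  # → 18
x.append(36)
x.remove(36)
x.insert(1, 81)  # [-8, 81, -6, 4]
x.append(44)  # [-8, 81, -6, 4, 44]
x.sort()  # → [-8, -6, 4, 44, 81]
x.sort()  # [-8, -6, 4, 44, 81]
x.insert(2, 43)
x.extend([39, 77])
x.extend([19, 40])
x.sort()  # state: [-8, -6, 4, 19, 39, 40, 43, 44, 77, 81]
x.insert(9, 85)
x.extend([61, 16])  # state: [-8, -6, 4, 19, 39, 40, 43, 44, 77, 85, 81, 61, 16]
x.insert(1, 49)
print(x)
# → [-8, 49, -6, 4, 19, 39, 40, 43, 44, 77, 85, 81, 61, 16]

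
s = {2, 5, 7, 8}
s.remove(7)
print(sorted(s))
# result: [2, 5, 8]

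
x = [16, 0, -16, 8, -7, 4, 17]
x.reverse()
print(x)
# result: [17, 4, -7, 8, -16, 0, 16]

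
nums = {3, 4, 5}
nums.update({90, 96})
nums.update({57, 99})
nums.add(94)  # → {3, 4, 5, 57, 90, 94, 96, 99}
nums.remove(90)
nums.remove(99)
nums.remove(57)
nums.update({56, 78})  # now {3, 4, 5, 56, 78, 94, 96}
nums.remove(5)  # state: {3, 4, 56, 78, 94, 96}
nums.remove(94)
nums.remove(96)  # {3, 4, 56, 78}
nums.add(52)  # {3, 4, 52, 56, 78}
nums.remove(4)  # {3, 52, 56, 78}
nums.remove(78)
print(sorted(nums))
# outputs [3, 52, 56]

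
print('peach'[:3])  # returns pea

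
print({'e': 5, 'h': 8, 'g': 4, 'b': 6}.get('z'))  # None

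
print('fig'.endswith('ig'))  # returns True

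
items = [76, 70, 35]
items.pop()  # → 35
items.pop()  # 70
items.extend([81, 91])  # [76, 81, 91]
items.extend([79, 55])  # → [76, 81, 91, 79, 55]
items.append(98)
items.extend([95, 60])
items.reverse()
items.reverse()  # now [76, 81, 91, 79, 55, 98, 95, 60]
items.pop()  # 60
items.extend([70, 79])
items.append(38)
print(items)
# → [76, 81, 91, 79, 55, 98, 95, 70, 79, 38]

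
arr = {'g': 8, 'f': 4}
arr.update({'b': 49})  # {'g': 8, 'f': 4, 'b': 49}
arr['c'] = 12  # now {'g': 8, 'f': 4, 'b': 49, 'c': 12}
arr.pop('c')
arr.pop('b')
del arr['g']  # {'f': 4}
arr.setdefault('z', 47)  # 47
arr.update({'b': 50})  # {'f': 4, 'z': 47, 'b': 50}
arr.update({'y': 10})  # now {'f': 4, 'z': 47, 'b': 50, 'y': 10}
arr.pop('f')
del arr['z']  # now {'b': 50, 'y': 10}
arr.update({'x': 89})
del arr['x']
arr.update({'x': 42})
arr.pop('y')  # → 10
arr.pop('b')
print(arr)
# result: {'x': 42}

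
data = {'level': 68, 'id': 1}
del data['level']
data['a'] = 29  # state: {'id': 1, 'a': 29}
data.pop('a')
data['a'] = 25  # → {'id': 1, 'a': 25}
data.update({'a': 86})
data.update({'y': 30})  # {'id': 1, 'a': 86, 'y': 30}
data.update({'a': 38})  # {'id': 1, 'a': 38, 'y': 30}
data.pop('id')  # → 1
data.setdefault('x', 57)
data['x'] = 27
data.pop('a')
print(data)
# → {'y': 30, 'x': 27}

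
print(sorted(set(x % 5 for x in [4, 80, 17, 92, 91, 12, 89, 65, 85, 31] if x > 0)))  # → [0, 1, 2, 4]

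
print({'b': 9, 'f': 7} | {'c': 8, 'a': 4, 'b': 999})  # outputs {'b': 999, 'f': 7, 'c': 8, 'a': 4}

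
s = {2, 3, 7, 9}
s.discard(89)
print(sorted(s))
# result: [2, 3, 7, 9]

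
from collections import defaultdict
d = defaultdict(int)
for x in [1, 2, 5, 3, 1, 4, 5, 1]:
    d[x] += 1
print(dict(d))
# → {1: 3, 2: 1, 5: 2, 3: 1, 4: 1}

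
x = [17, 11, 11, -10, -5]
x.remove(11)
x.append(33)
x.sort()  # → [-10, -5, 11, 17, 33]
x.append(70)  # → [-10, -5, 11, 17, 33, 70]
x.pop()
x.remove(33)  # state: [-10, -5, 11, 17]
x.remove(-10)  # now [-5, 11, 17]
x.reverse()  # [17, 11, -5]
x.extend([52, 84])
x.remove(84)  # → [17, 11, -5, 52]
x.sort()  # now [-5, 11, 17, 52]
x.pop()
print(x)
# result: [-5, 11, 17]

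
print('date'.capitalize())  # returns Date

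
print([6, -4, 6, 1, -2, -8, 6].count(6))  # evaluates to 3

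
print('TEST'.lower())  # test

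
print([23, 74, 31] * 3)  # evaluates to [23, 74, 31, 23, 74, 31, 23, 74, 31]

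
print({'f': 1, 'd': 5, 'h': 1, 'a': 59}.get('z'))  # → None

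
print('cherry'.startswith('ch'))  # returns True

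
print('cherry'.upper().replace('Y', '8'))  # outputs CHERR8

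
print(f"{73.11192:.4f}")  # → 73.1119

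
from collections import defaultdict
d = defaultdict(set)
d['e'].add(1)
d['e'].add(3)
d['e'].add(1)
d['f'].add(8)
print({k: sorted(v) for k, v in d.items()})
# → {'e': [1, 3], 'f': [8]}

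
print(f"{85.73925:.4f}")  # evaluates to 85.7392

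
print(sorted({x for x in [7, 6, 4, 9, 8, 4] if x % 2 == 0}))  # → [4, 6, 8]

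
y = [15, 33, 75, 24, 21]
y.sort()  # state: [15, 21, 24, 33, 75]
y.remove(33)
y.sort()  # [15, 21, 24, 75]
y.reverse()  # [75, 24, 21, 15]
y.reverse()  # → [15, 21, 24, 75]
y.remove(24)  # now [15, 21, 75]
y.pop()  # 75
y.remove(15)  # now [21]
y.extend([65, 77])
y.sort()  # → [21, 65, 77]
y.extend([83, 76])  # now [21, 65, 77, 83, 76]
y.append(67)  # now [21, 65, 77, 83, 76, 67]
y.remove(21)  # [65, 77, 83, 76, 67]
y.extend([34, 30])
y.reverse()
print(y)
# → [30, 34, 67, 76, 83, 77, 65]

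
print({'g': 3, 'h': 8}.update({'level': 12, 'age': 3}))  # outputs None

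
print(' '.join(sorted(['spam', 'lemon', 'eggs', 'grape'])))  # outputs eggs grape lemon spam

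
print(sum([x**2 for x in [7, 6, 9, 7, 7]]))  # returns 264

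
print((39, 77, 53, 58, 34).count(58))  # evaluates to 1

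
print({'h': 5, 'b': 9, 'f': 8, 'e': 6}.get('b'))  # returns 9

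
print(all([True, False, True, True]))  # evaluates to False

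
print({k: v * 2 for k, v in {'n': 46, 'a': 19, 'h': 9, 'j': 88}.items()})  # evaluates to {'n': 92, 'a': 38, 'h': 18, 'j': 176}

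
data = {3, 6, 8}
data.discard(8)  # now {3, 6}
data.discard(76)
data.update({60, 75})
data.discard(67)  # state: {3, 6, 60, 75}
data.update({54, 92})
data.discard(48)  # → {3, 6, 54, 60, 75, 92}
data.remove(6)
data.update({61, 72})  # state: {3, 54, 60, 61, 72, 75, 92}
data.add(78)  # {3, 54, 60, 61, 72, 75, 78, 92}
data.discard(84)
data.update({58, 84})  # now {3, 54, 58, 60, 61, 72, 75, 78, 84, 92}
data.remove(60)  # {3, 54, 58, 61, 72, 75, 78, 84, 92}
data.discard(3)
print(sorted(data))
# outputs [54, 58, 61, 72, 75, 78, 84, 92]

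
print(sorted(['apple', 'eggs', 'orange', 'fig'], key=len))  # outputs ['fig', 'eggs', 'apple', 'orange']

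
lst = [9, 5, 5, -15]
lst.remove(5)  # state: [9, 5, -15]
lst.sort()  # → [-15, 5, 9]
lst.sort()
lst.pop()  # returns 9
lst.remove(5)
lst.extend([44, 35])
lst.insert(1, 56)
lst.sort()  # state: [-15, 35, 44, 56]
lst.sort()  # [-15, 35, 44, 56]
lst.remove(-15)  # [35, 44, 56]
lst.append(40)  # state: [35, 44, 56, 40]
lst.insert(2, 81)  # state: [35, 44, 81, 56, 40]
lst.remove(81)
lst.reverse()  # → [40, 56, 44, 35]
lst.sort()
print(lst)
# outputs [35, 40, 44, 56]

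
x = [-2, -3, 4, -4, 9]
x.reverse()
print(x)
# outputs [9, -4, 4, -3, -2]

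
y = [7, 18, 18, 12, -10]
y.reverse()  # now [-10, 12, 18, 18, 7]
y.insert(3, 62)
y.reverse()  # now [7, 18, 62, 18, 12, -10]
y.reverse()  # [-10, 12, 18, 62, 18, 7]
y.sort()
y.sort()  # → [-10, 7, 12, 18, 18, 62]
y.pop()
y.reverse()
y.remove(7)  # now [18, 18, 12, -10]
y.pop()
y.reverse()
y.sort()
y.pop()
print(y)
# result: [12, 18]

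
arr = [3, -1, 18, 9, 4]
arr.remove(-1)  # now [3, 18, 9, 4]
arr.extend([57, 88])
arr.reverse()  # [88, 57, 4, 9, 18, 3]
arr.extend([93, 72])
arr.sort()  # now [3, 4, 9, 18, 57, 72, 88, 93]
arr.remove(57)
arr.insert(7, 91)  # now [3, 4, 9, 18, 72, 88, 93, 91]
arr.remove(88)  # [3, 4, 9, 18, 72, 93, 91]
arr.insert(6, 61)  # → [3, 4, 9, 18, 72, 93, 61, 91]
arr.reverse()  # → [91, 61, 93, 72, 18, 9, 4, 3]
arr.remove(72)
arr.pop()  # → 3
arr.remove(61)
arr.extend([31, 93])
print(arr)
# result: [91, 93, 18, 9, 4, 31, 93]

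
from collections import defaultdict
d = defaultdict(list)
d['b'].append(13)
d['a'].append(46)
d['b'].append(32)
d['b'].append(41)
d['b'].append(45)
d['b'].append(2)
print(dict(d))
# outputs {'b': [13, 32, 41, 45, 2], 'a': [46]}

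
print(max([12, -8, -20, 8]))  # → 12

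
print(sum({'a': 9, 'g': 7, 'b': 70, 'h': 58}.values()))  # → 144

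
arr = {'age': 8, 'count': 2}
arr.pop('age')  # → 8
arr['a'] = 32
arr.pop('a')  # 32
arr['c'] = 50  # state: {'count': 2, 'c': 50}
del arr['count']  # {'c': 50}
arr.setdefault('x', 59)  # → 59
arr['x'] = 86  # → {'c': 50, 'x': 86}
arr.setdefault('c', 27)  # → 50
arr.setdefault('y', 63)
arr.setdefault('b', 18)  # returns 18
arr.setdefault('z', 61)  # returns 61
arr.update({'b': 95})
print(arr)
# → {'c': 50, 'x': 86, 'y': 63, 'b': 95, 'z': 61}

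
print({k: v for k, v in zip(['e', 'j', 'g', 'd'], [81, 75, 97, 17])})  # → {'e': 81, 'j': 75, 'g': 97, 'd': 17}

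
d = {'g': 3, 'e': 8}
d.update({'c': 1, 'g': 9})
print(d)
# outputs {'g': 9, 'e': 8, 'c': 1}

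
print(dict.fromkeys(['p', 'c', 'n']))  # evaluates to {'p': None, 'c': None, 'n': None}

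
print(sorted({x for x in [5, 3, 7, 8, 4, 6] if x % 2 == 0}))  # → [4, 6, 8]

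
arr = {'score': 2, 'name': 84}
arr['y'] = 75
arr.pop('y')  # 75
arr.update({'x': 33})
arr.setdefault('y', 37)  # 37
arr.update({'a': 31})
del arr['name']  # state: {'score': 2, 'x': 33, 'y': 37, 'a': 31}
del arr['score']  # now {'x': 33, 'y': 37, 'a': 31}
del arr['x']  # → {'y': 37, 'a': 31}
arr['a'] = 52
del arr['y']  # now {'a': 52}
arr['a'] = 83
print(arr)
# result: {'a': 83}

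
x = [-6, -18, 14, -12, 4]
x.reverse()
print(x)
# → [4, -12, 14, -18, -6]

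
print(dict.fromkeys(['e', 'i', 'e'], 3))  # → {'e': 3, 'i': 3}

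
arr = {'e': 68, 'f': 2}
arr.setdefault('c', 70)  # 70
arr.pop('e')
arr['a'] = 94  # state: {'f': 2, 'c': 70, 'a': 94}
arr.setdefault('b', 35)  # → 35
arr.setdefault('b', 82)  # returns 35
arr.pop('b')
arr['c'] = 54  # {'f': 2, 'c': 54, 'a': 94}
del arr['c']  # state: {'f': 2, 'a': 94}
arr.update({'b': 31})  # {'f': 2, 'a': 94, 'b': 31}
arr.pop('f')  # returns 2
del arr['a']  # {'b': 31}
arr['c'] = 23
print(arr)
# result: {'b': 31, 'c': 23}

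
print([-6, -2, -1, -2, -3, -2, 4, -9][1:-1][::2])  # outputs [-2, -2, -2]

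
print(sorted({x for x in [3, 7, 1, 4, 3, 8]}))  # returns [1, 3, 4, 7, 8]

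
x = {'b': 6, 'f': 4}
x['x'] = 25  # {'b': 6, 'f': 4, 'x': 25}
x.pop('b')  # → 6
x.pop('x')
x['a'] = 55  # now {'f': 4, 'a': 55}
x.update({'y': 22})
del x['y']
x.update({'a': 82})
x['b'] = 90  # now {'f': 4, 'a': 82, 'b': 90}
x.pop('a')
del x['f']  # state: {'b': 90}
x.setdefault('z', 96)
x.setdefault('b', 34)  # 90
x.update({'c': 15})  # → {'b': 90, 'z': 96, 'c': 15}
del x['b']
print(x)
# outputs {'z': 96, 'c': 15}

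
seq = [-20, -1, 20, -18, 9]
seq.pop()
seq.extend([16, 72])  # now [-20, -1, 20, -18, 16, 72]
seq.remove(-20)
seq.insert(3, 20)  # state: [-1, 20, -18, 20, 16, 72]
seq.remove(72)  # [-1, 20, -18, 20, 16]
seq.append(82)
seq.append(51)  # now [-1, 20, -18, 20, 16, 82, 51]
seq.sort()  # [-18, -1, 16, 20, 20, 51, 82]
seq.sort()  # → [-18, -1, 16, 20, 20, 51, 82]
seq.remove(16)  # [-18, -1, 20, 20, 51, 82]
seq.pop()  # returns 82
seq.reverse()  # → [51, 20, 20, -1, -18]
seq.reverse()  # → [-18, -1, 20, 20, 51]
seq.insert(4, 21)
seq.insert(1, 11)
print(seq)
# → [-18, 11, -1, 20, 20, 21, 51]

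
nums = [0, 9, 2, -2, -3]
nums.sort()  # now [-3, -2, 0, 2, 9]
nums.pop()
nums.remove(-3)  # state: [-2, 0, 2]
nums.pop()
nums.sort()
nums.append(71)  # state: [-2, 0, 71]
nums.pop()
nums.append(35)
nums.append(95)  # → [-2, 0, 35, 95]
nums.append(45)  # [-2, 0, 35, 95, 45]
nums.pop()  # 45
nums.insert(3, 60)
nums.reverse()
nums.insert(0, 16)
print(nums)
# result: [16, 95, 60, 35, 0, -2]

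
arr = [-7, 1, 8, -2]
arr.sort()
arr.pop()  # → 8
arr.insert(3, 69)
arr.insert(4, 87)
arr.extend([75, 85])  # [-7, -2, 1, 69, 87, 75, 85]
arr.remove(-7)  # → [-2, 1, 69, 87, 75, 85]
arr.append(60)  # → [-2, 1, 69, 87, 75, 85, 60]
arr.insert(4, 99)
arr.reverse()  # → [60, 85, 75, 99, 87, 69, 1, -2]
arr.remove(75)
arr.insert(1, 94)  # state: [60, 94, 85, 99, 87, 69, 1, -2]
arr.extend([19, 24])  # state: [60, 94, 85, 99, 87, 69, 1, -2, 19, 24]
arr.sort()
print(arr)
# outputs [-2, 1, 19, 24, 60, 69, 85, 87, 94, 99]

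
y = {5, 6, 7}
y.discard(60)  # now {5, 6, 7}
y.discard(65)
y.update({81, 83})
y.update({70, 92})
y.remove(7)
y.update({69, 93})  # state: {5, 6, 69, 70, 81, 83, 92, 93}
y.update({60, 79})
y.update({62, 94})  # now {5, 6, 60, 62, 69, 70, 79, 81, 83, 92, 93, 94}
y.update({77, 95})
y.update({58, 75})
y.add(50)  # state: {5, 6, 50, 58, 60, 62, 69, 70, 75, 77, 79, 81, 83, 92, 93, 94, 95}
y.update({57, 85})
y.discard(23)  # {5, 6, 50, 57, 58, 60, 62, 69, 70, 75, 77, 79, 81, 83, 85, 92, 93, 94, 95}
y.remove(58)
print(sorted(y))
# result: [5, 6, 50, 57, 60, 62, 69, 70, 75, 77, 79, 81, 83, 85, 92, 93, 94, 95]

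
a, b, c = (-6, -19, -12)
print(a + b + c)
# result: -37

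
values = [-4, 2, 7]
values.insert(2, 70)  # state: [-4, 2, 70, 7]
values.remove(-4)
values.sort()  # [2, 7, 70]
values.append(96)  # [2, 7, 70, 96]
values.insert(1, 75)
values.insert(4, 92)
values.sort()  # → [2, 7, 70, 75, 92, 96]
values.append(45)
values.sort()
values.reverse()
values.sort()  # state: [2, 7, 45, 70, 75, 92, 96]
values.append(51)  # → [2, 7, 45, 70, 75, 92, 96, 51]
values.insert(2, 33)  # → [2, 7, 33, 45, 70, 75, 92, 96, 51]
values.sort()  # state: [2, 7, 33, 45, 51, 70, 75, 92, 96]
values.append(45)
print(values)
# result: [2, 7, 33, 45, 51, 70, 75, 92, 96, 45]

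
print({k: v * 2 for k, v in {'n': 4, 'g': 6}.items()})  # {'n': 8, 'g': 12}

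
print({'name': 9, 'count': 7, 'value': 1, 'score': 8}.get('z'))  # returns None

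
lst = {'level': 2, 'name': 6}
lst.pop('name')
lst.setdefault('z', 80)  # 80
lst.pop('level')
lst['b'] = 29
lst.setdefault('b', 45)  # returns 29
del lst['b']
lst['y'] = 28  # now {'z': 80, 'y': 28}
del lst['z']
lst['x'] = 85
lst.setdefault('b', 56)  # 56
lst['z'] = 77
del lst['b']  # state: {'y': 28, 'x': 85, 'z': 77}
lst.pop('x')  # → 85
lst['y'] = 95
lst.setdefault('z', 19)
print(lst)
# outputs {'y': 95, 'z': 77}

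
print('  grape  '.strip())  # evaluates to grape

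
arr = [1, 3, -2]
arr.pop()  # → -2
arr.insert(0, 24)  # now [24, 1, 3]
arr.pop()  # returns 3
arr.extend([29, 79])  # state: [24, 1, 29, 79]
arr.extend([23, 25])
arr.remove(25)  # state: [24, 1, 29, 79, 23]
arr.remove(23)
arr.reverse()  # [79, 29, 1, 24]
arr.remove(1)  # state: [79, 29, 24]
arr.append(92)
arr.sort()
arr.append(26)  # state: [24, 29, 79, 92, 26]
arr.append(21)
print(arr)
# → [24, 29, 79, 92, 26, 21]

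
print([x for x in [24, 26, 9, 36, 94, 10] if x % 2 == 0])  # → [24, 26, 36, 94, 10]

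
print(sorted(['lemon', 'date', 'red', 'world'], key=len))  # ['red', 'date', 'lemon', 'world']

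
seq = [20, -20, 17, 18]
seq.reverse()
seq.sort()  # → [-20, 17, 18, 20]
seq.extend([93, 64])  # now [-20, 17, 18, 20, 93, 64]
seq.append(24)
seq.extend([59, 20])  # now [-20, 17, 18, 20, 93, 64, 24, 59, 20]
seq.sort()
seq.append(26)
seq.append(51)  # [-20, 17, 18, 20, 20, 24, 59, 64, 93, 26, 51]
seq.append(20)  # [-20, 17, 18, 20, 20, 24, 59, 64, 93, 26, 51, 20]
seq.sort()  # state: [-20, 17, 18, 20, 20, 20, 24, 26, 51, 59, 64, 93]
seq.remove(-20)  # [17, 18, 20, 20, 20, 24, 26, 51, 59, 64, 93]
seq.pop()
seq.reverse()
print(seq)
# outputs [64, 59, 51, 26, 24, 20, 20, 20, 18, 17]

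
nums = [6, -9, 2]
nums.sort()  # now [-9, 2, 6]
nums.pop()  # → 6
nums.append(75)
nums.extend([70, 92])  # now [-9, 2, 75, 70, 92]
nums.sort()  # [-9, 2, 70, 75, 92]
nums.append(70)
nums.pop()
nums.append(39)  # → [-9, 2, 70, 75, 92, 39]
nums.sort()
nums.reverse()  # [92, 75, 70, 39, 2, -9]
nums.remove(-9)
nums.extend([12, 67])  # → [92, 75, 70, 39, 2, 12, 67]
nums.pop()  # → 67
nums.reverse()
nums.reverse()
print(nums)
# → [92, 75, 70, 39, 2, 12]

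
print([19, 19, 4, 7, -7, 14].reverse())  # None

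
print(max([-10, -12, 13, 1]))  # 13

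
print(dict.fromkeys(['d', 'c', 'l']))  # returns {'d': None, 'c': None, 'l': None}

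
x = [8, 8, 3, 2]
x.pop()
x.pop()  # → 3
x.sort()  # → [8, 8]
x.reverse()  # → [8, 8]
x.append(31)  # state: [8, 8, 31]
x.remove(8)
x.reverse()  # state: [31, 8]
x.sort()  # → [8, 31]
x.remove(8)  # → [31]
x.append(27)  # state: [31, 27]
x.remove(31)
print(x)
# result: [27]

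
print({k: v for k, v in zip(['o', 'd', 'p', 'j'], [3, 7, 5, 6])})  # {'o': 3, 'd': 7, 'p': 5, 'j': 6}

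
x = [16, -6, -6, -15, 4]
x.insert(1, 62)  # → [16, 62, -6, -6, -15, 4]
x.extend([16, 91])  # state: [16, 62, -6, -6, -15, 4, 16, 91]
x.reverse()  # [91, 16, 4, -15, -6, -6, 62, 16]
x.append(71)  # [91, 16, 4, -15, -6, -6, 62, 16, 71]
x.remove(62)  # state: [91, 16, 4, -15, -6, -6, 16, 71]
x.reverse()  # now [71, 16, -6, -6, -15, 4, 16, 91]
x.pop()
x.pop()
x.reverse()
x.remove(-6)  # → [4, -15, -6, 16, 71]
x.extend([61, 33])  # [4, -15, -6, 16, 71, 61, 33]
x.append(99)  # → [4, -15, -6, 16, 71, 61, 33, 99]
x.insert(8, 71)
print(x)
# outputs [4, -15, -6, 16, 71, 61, 33, 99, 71]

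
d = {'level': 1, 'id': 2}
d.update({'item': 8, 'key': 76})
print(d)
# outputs {'level': 1, 'id': 2, 'item': 8, 'key': 76}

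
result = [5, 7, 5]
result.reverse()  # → [5, 7, 5]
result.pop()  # 5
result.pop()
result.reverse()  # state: [5]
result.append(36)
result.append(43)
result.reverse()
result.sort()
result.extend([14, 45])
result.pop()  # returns 45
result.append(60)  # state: [5, 36, 43, 14, 60]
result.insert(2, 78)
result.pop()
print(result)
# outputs [5, 36, 78, 43, 14]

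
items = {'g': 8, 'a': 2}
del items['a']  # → {'g': 8}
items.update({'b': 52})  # {'g': 8, 'b': 52}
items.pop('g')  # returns 8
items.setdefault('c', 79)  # 79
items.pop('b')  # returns 52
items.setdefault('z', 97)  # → 97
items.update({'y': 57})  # {'c': 79, 'z': 97, 'y': 57}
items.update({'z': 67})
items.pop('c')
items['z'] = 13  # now {'z': 13, 'y': 57}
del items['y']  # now {'z': 13}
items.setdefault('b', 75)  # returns 75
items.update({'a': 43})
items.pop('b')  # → 75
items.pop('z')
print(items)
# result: {'a': 43}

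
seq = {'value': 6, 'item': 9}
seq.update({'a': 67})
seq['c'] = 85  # {'value': 6, 'item': 9, 'a': 67, 'c': 85}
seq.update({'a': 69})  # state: {'value': 6, 'item': 9, 'a': 69, 'c': 85}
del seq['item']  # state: {'value': 6, 'a': 69, 'c': 85}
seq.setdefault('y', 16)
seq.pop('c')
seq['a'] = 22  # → {'value': 6, 'a': 22, 'y': 16}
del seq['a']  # {'value': 6, 'y': 16}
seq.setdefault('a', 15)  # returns 15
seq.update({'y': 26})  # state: {'value': 6, 'y': 26, 'a': 15}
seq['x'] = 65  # {'value': 6, 'y': 26, 'a': 15, 'x': 65}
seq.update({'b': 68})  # {'value': 6, 'y': 26, 'a': 15, 'x': 65, 'b': 68}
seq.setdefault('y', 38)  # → 26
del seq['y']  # {'value': 6, 'a': 15, 'x': 65, 'b': 68}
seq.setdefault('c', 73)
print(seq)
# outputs {'value': 6, 'a': 15, 'x': 65, 'b': 68, 'c': 73}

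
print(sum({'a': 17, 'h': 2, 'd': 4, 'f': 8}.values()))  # 31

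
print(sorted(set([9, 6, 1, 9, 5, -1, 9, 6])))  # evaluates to [-1, 1, 5, 6, 9]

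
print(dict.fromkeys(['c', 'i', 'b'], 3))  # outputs {'c': 3, 'i': 3, 'b': 3}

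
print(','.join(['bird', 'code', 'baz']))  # bird,code,baz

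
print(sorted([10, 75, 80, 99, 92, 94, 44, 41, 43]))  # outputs [10, 41, 43, 44, 75, 80, 92, 94, 99]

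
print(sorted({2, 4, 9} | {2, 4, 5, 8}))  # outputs [2, 4, 5, 8, 9]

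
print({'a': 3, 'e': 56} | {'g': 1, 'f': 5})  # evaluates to {'a': 3, 'e': 56, 'g': 1, 'f': 5}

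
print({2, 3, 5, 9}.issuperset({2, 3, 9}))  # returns True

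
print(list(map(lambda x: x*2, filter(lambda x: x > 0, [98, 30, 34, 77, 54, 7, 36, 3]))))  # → [196, 60, 68, 154, 108, 14, 72, 6]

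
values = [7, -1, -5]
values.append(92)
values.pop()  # 92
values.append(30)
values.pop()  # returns 30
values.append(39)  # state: [7, -1, -5, 39]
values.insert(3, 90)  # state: [7, -1, -5, 90, 39]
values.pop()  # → 39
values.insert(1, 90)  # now [7, 90, -1, -5, 90]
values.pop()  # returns 90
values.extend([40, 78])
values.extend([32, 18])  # [7, 90, -1, -5, 40, 78, 32, 18]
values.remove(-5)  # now [7, 90, -1, 40, 78, 32, 18]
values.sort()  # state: [-1, 7, 18, 32, 40, 78, 90]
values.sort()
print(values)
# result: [-1, 7, 18, 32, 40, 78, 90]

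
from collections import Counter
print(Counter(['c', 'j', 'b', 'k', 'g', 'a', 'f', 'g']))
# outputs Counter({'g': 2, 'c': 1, 'j': 1, 'b': 1, 'k': 1, 'a': 1, 'f': 1})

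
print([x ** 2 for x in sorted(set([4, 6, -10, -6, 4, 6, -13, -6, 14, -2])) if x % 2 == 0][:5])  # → [100, 36, 4, 16, 36]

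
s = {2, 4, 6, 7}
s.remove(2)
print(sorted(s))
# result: [4, 6, 7]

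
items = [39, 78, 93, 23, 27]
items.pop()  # 27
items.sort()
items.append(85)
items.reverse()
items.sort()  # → [23, 39, 78, 85, 93]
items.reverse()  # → [93, 85, 78, 39, 23]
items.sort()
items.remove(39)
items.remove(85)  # [23, 78, 93]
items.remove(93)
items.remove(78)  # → [23]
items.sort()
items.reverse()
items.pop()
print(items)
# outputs []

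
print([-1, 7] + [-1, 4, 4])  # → [-1, 7, -1, 4, 4]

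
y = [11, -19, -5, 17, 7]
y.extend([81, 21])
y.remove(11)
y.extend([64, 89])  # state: [-19, -5, 17, 7, 81, 21, 64, 89]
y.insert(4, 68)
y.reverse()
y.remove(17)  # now [89, 64, 21, 81, 68, 7, -5, -19]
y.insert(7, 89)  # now [89, 64, 21, 81, 68, 7, -5, 89, -19]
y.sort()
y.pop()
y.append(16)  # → [-19, -5, 7, 21, 64, 68, 81, 89, 16]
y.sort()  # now [-19, -5, 7, 16, 21, 64, 68, 81, 89]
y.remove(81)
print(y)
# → [-19, -5, 7, 16, 21, 64, 68, 89]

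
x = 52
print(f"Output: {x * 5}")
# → Output: 260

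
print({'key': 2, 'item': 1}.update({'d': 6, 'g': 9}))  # None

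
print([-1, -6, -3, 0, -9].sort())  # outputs None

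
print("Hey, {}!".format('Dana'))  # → Hey, Dana!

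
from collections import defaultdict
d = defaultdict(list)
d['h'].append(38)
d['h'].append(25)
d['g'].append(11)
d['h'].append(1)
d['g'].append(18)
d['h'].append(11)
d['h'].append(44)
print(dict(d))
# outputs {'h': [38, 25, 1, 11, 44], 'g': [11, 18]}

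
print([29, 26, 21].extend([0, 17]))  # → None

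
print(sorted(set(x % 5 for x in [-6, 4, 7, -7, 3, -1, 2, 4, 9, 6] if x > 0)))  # [1, 2, 3, 4]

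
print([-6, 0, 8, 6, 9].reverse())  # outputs None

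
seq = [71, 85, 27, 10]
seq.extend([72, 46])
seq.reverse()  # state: [46, 72, 10, 27, 85, 71]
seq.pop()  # 71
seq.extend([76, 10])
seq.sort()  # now [10, 10, 27, 46, 72, 76, 85]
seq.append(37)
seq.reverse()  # [37, 85, 76, 72, 46, 27, 10, 10]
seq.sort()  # [10, 10, 27, 37, 46, 72, 76, 85]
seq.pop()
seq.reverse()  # [76, 72, 46, 37, 27, 10, 10]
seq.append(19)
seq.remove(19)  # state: [76, 72, 46, 37, 27, 10, 10]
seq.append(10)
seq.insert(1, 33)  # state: [76, 33, 72, 46, 37, 27, 10, 10, 10]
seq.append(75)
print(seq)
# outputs [76, 33, 72, 46, 37, 27, 10, 10, 10, 75]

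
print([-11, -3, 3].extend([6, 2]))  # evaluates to None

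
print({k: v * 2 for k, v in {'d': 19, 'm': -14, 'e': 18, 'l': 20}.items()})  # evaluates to {'d': 38, 'm': -28, 'e': 36, 'l': 40}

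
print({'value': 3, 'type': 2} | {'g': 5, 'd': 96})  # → {'value': 3, 'type': 2, 'g': 5, 'd': 96}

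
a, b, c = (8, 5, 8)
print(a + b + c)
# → 21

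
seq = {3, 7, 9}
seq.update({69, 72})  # {3, 7, 9, 69, 72}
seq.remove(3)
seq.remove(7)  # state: {9, 69, 72}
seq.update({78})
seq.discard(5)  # {9, 69, 72, 78}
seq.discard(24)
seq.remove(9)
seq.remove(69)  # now {72, 78}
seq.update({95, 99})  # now {72, 78, 95, 99}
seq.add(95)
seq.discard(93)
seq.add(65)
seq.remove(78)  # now {65, 72, 95, 99}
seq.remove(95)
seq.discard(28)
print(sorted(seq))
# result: [65, 72, 99]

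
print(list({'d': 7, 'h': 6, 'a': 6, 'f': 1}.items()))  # [('d', 7), ('h', 6), ('a', 6), ('f', 1)]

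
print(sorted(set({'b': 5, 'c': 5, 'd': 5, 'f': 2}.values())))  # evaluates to [2, 5]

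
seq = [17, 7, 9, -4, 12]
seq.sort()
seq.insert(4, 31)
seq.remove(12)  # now [-4, 7, 9, 31, 17]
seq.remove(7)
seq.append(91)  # [-4, 9, 31, 17, 91]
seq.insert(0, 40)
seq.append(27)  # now [40, -4, 9, 31, 17, 91, 27]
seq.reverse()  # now [27, 91, 17, 31, 9, -4, 40]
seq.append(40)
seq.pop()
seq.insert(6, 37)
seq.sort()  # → [-4, 9, 17, 27, 31, 37, 40, 91]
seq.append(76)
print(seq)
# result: [-4, 9, 17, 27, 31, 37, 40, 91, 76]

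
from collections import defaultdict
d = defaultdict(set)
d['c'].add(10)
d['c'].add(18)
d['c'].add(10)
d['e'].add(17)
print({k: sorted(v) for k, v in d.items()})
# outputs {'c': [10, 18], 'e': [17]}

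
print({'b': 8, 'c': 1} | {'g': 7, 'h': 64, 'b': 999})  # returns {'b': 999, 'c': 1, 'g': 7, 'h': 64}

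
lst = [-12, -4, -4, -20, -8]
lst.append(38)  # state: [-12, -4, -4, -20, -8, 38]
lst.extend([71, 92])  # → [-12, -4, -4, -20, -8, 38, 71, 92]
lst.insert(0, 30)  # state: [30, -12, -4, -4, -20, -8, 38, 71, 92]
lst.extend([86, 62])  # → [30, -12, -4, -4, -20, -8, 38, 71, 92, 86, 62]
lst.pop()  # 62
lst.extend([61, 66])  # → [30, -12, -4, -4, -20, -8, 38, 71, 92, 86, 61, 66]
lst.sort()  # [-20, -12, -8, -4, -4, 30, 38, 61, 66, 71, 86, 92]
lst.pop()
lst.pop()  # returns 86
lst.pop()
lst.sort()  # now [-20, -12, -8, -4, -4, 30, 38, 61, 66]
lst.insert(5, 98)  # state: [-20, -12, -8, -4, -4, 98, 30, 38, 61, 66]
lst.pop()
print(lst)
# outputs [-20, -12, -8, -4, -4, 98, 30, 38, 61]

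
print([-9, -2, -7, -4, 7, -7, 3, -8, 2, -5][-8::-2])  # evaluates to [-7, -9]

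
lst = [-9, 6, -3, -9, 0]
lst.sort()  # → [-9, -9, -3, 0, 6]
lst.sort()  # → [-9, -9, -3, 0, 6]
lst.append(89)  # [-9, -9, -3, 0, 6, 89]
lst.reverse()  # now [89, 6, 0, -3, -9, -9]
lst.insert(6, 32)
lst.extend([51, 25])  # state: [89, 6, 0, -3, -9, -9, 32, 51, 25]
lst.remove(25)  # [89, 6, 0, -3, -9, -9, 32, 51]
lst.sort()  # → [-9, -9, -3, 0, 6, 32, 51, 89]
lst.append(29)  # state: [-9, -9, -3, 0, 6, 32, 51, 89, 29]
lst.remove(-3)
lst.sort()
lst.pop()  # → 89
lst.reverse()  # [51, 32, 29, 6, 0, -9, -9]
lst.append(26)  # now [51, 32, 29, 6, 0, -9, -9, 26]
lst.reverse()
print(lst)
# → [26, -9, -9, 0, 6, 29, 32, 51]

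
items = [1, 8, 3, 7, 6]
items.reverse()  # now [6, 7, 3, 8, 1]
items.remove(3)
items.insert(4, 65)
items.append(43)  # [6, 7, 8, 1, 65, 43]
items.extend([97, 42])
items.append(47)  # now [6, 7, 8, 1, 65, 43, 97, 42, 47]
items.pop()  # 47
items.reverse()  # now [42, 97, 43, 65, 1, 8, 7, 6]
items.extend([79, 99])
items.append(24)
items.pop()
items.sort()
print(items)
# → [1, 6, 7, 8, 42, 43, 65, 79, 97, 99]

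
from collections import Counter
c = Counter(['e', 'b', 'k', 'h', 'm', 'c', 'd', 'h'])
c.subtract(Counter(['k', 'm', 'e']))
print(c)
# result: Counter({'h': 2, 'b': 1, 'c': 1, 'd': 1, 'e': 0, 'k': 0, 'm': 0})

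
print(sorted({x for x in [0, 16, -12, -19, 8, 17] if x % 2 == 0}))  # [-12, 0, 8, 16]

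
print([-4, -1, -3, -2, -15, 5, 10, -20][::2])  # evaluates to [-4, -3, -15, 10]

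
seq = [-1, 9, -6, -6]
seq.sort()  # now [-6, -6, -1, 9]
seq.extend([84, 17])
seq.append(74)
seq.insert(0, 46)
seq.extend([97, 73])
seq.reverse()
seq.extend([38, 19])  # [73, 97, 74, 17, 84, 9, -1, -6, -6, 46, 38, 19]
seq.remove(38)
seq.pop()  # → 19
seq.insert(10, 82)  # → [73, 97, 74, 17, 84, 9, -1, -6, -6, 46, 82]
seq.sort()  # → [-6, -6, -1, 9, 17, 46, 73, 74, 82, 84, 97]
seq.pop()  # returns 97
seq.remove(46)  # [-6, -6, -1, 9, 17, 73, 74, 82, 84]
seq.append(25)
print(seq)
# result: [-6, -6, -1, 9, 17, 73, 74, 82, 84, 25]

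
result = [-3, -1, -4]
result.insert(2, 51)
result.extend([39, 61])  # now [-3, -1, 51, -4, 39, 61]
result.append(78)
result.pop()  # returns 78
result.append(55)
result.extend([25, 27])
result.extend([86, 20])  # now [-3, -1, 51, -4, 39, 61, 55, 25, 27, 86, 20]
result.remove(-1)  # [-3, 51, -4, 39, 61, 55, 25, 27, 86, 20]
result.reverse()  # [20, 86, 27, 25, 55, 61, 39, -4, 51, -3]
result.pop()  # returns -3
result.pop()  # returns 51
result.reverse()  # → [-4, 39, 61, 55, 25, 27, 86, 20]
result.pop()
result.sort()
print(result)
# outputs [-4, 25, 27, 39, 55, 61, 86]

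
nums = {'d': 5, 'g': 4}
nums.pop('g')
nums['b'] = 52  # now {'d': 5, 'b': 52}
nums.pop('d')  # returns 5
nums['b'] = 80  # {'b': 80}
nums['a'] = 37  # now {'b': 80, 'a': 37}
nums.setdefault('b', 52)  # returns 80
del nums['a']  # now {'b': 80}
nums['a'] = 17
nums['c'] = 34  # {'b': 80, 'a': 17, 'c': 34}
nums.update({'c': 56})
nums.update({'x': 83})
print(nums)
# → {'b': 80, 'a': 17, 'c': 56, 'x': 83}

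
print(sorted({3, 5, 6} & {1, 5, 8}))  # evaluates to [5]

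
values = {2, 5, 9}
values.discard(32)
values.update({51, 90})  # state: {2, 5, 9, 51, 90}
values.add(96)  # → {2, 5, 9, 51, 90, 96}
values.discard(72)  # {2, 5, 9, 51, 90, 96}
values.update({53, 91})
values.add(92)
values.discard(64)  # {2, 5, 9, 51, 53, 90, 91, 92, 96}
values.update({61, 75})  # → {2, 5, 9, 51, 53, 61, 75, 90, 91, 92, 96}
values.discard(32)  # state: {2, 5, 9, 51, 53, 61, 75, 90, 91, 92, 96}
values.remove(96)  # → {2, 5, 9, 51, 53, 61, 75, 90, 91, 92}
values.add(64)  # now {2, 5, 9, 51, 53, 61, 64, 75, 90, 91, 92}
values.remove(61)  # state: {2, 5, 9, 51, 53, 64, 75, 90, 91, 92}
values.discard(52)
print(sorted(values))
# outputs [2, 5, 9, 51, 53, 64, 75, 90, 91, 92]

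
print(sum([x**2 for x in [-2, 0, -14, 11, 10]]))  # 421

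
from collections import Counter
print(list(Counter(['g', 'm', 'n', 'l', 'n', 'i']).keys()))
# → ['g', 'm', 'n', 'l', 'i']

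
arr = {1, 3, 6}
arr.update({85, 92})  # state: {1, 3, 6, 85, 92}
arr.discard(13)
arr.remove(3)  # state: {1, 6, 85, 92}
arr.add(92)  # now {1, 6, 85, 92}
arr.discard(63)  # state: {1, 6, 85, 92}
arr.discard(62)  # {1, 6, 85, 92}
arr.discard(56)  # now {1, 6, 85, 92}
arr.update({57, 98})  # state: {1, 6, 57, 85, 92, 98}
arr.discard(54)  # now {1, 6, 57, 85, 92, 98}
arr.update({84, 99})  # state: {1, 6, 57, 84, 85, 92, 98, 99}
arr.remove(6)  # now {1, 57, 84, 85, 92, 98, 99}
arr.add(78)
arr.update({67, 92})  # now {1, 57, 67, 78, 84, 85, 92, 98, 99}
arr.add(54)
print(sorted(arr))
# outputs [1, 54, 57, 67, 78, 84, 85, 92, 98, 99]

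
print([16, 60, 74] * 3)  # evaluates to [16, 60, 74, 16, 60, 74, 16, 60, 74]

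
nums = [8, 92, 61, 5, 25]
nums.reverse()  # [25, 5, 61, 92, 8]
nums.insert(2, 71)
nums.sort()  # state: [5, 8, 25, 61, 71, 92]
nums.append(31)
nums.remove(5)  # [8, 25, 61, 71, 92, 31]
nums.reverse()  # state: [31, 92, 71, 61, 25, 8]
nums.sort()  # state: [8, 25, 31, 61, 71, 92]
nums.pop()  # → 92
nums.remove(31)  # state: [8, 25, 61, 71]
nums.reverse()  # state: [71, 61, 25, 8]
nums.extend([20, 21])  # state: [71, 61, 25, 8, 20, 21]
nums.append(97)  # [71, 61, 25, 8, 20, 21, 97]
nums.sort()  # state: [8, 20, 21, 25, 61, 71, 97]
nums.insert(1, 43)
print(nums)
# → [8, 43, 20, 21, 25, 61, 71, 97]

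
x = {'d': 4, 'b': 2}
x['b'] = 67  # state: {'d': 4, 'b': 67}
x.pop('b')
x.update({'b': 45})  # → {'d': 4, 'b': 45}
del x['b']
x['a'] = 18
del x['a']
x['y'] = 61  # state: {'d': 4, 'y': 61}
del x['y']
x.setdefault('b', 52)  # 52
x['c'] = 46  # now {'d': 4, 'b': 52, 'c': 46}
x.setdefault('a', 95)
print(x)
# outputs {'d': 4, 'b': 52, 'c': 46, 'a': 95}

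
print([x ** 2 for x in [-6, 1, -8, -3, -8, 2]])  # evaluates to [36, 1, 64, 9, 64, 4]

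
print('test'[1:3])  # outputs es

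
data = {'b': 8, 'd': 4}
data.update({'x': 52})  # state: {'b': 8, 'd': 4, 'x': 52}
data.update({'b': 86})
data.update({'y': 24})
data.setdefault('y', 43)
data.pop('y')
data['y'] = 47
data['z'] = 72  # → {'b': 86, 'd': 4, 'x': 52, 'y': 47, 'z': 72}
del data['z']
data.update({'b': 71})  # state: {'b': 71, 'd': 4, 'x': 52, 'y': 47}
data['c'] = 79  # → {'b': 71, 'd': 4, 'x': 52, 'y': 47, 'c': 79}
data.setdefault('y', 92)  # 47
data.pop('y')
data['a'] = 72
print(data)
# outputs {'b': 71, 'd': 4, 'x': 52, 'c': 79, 'a': 72}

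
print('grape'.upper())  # GRAPE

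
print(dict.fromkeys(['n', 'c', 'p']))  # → {'n': None, 'c': None, 'p': None}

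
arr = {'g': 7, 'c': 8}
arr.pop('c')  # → 8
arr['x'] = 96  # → {'g': 7, 'x': 96}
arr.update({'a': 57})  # {'g': 7, 'x': 96, 'a': 57}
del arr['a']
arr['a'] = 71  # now {'g': 7, 'x': 96, 'a': 71}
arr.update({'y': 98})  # {'g': 7, 'x': 96, 'a': 71, 'y': 98}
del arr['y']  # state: {'g': 7, 'x': 96, 'a': 71}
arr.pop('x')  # 96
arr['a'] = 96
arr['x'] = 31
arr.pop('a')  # 96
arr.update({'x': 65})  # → {'g': 7, 'x': 65}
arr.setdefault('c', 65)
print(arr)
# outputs {'g': 7, 'x': 65, 'c': 65}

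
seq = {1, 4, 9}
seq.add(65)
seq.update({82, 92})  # {1, 4, 9, 65, 82, 92}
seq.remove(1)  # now {4, 9, 65, 82, 92}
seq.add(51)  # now {4, 9, 51, 65, 82, 92}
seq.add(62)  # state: {4, 9, 51, 62, 65, 82, 92}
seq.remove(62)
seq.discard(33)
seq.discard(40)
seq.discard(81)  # {4, 9, 51, 65, 82, 92}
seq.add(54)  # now {4, 9, 51, 54, 65, 82, 92}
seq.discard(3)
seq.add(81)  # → {4, 9, 51, 54, 65, 81, 82, 92}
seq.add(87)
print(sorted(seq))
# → [4, 9, 51, 54, 65, 81, 82, 87, 92]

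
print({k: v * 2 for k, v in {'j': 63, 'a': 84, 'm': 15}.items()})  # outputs {'j': 126, 'a': 168, 'm': 30}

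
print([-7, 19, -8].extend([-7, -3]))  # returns None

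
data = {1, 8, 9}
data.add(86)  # {1, 8, 9, 86}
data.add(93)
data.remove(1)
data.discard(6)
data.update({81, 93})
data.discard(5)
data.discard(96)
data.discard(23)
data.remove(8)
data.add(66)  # {9, 66, 81, 86, 93}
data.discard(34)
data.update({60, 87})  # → {9, 60, 66, 81, 86, 87, 93}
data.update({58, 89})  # {9, 58, 60, 66, 81, 86, 87, 89, 93}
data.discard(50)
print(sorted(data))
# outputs [9, 58, 60, 66, 81, 86, 87, 89, 93]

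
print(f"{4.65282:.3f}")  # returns 4.653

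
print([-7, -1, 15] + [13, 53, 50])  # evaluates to [-7, -1, 15, 13, 53, 50]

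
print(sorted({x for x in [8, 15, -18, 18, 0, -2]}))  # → [-18, -2, 0, 8, 15, 18]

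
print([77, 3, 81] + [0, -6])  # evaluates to [77, 3, 81, 0, -6]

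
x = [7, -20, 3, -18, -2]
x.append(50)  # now [7, -20, 3, -18, -2, 50]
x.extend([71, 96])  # [7, -20, 3, -18, -2, 50, 71, 96]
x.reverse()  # [96, 71, 50, -2, -18, 3, -20, 7]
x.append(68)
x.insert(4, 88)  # [96, 71, 50, -2, 88, -18, 3, -20, 7, 68]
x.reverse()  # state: [68, 7, -20, 3, -18, 88, -2, 50, 71, 96]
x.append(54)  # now [68, 7, -20, 3, -18, 88, -2, 50, 71, 96, 54]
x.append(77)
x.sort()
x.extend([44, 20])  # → [-20, -18, -2, 3, 7, 50, 54, 68, 71, 77, 88, 96, 44, 20]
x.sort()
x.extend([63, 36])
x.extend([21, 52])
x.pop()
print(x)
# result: [-20, -18, -2, 3, 7, 20, 44, 50, 54, 68, 71, 77, 88, 96, 63, 36, 21]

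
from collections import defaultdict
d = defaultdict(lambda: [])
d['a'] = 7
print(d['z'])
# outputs []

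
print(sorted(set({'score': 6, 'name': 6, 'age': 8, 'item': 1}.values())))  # [1, 6, 8]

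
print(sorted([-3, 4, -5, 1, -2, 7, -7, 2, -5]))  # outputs [-7, -5, -5, -3, -2, 1, 2, 4, 7]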